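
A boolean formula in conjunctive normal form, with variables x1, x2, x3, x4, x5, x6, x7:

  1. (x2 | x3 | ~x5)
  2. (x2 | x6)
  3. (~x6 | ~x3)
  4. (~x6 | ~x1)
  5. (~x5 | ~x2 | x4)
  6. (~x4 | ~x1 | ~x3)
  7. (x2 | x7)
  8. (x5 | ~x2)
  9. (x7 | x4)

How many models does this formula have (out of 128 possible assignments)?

10

Case analysis on x2 and x3:
  x2=1, x3=1: remaining (x1,x4,x5,x6,x7) ∈ {(0,1,1,0,0); (0,1,1,0,1)} — 2.
  x2=1, x3=0: x7 free; 3 ways for (x1,x4,x5,x6) × 2^1 = 6.
  x2=0, x3=1: a clause becomes empty — 0.
  x2=0, x3=0: remaining (x1,x4,x5,x6,x7) ∈ {(0,0,0,1,1); (0,1,0,1,1)} — 2.
Total: 2 + 6 + 0 + 2 = 10.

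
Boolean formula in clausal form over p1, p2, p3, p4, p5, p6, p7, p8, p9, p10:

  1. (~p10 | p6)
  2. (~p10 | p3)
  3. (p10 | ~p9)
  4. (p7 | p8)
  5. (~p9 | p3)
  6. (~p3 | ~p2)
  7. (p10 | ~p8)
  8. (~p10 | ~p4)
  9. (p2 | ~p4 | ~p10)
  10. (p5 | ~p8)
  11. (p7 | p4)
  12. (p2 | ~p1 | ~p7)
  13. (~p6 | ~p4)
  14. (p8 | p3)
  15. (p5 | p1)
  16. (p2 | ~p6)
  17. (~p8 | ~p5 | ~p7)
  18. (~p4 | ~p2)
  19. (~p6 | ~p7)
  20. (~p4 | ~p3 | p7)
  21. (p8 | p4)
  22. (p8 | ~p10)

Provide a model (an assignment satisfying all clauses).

p1=False  p2=False  p3=True  p4=True  p5=True  p6=False  p7=True  p8=False  p9=False  p10=False

p9 occurs only negated in the remaining clauses — set p9 = False.
Branch on p1: take p1 = False.
  then p5 is forced to True.
Try p2 = False.
  then p6 is forced to False.
  then p10 is forced to False.
  then p8 is forced to False.
  then p7 is forced to True.
  then p3 is forced to True.
  then p4 is forced to True.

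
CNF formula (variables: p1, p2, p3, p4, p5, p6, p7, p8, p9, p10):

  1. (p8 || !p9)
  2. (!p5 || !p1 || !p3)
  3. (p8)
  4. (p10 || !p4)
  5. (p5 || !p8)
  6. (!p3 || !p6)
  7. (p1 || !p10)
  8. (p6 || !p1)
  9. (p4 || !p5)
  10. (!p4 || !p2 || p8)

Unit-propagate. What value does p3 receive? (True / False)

False

(p8) stands alone — p8 = True.
From (p5 || !p8) and p8 = True: p5 = True.
From (!p5 || p4) and p5 = True: p4 = True.
(p10 || !p4): since p4 = True, the clause reduces to (p10). p10 = True.
(!p10 || p1) with p10 = True leaves only p1, so p1 = True.
In (!p5 || !p3 || !p1), !p5, !p1 are now false; !p3 must hold, so p3 = False.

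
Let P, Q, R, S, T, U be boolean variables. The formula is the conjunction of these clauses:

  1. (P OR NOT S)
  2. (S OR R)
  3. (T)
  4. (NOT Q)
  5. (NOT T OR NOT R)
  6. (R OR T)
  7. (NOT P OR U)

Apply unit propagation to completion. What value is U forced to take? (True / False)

(T) is a unit clause: T = True.
(NOT Q) stands alone — Q = False.
(NOT T OR NOT R): since T = True, the clause reduces to (NOT R). R = False.
From (R OR S) and R = False: S = True.
From (P OR NOT S) and S = True: P = True.
(NOT P OR U): since P = True, the clause reduces to (U). U = True.

True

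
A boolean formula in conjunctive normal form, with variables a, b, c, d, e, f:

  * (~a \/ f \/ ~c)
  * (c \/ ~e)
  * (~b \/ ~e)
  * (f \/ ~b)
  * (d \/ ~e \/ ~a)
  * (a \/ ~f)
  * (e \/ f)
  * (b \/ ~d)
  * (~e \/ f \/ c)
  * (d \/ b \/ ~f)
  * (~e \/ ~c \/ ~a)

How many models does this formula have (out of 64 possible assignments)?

Satisfying assignments:
  a=F b=F c=T d=F e=T f=F
  a=T b=T c=F d=F e=F f=T
  a=T b=T c=F d=T e=F f=T
  a=T b=T c=T d=F e=F f=T
  a=T b=T c=T d=T e=F f=T
That's 5 in total.

5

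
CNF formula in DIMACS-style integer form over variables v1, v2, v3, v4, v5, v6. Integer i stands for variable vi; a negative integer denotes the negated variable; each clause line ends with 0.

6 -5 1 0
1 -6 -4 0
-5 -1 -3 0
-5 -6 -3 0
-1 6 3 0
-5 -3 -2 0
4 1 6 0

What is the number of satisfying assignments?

26

Case analysis on v1 and v6:
  v1=T, v6=T: v2, v4 free; 3 ways for (v3,v5) × 2^2 = 12.
  v1=T, v6=F: remaining (v2,v3,v4,v5) ∈ {(F,T,F,F); (F,T,T,F); (T,T,F,F); (T,T,T,F)} — 4.
  v1=F, v6=T: v2 free; 3 ways for (v3,v4,v5) × 2^1 = 6.
  v1=F, v6=F: remaining (v2,v3,v4,v5) ∈ {(F,F,T,F); (F,T,T,F); (T,F,T,F); (T,T,T,F)} — 4.
Total: 12 + 4 + 6 + 4 = 26.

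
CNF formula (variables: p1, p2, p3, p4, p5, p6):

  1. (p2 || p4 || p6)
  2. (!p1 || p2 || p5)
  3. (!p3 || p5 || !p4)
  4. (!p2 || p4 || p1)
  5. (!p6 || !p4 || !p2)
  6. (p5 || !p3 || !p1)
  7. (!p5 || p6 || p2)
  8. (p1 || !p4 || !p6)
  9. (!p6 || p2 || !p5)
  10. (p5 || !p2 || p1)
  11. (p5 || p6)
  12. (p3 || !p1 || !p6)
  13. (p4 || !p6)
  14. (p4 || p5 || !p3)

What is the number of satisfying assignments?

6

The models are:
  p1=0 p2=1 p3=0 p4=1 p5=1 p6=0
  p1=0 p2=1 p3=1 p4=1 p5=1 p6=0
  p1=1 p2=1 p3=0 p4=0 p5=1 p6=0
  p1=1 p2=1 p3=0 p4=1 p5=1 p6=0
  p1=1 p2=1 p3=1 p4=0 p5=1 p6=0
  p1=1 p2=1 p3=1 p4=1 p5=1 p6=0
That's 6 in total.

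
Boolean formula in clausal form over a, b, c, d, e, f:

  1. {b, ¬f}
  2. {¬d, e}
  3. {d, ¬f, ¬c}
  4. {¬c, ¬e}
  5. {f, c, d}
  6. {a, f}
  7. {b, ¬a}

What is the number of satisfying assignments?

8

Split on f, then c.
  f=1, c=1: a clause becomes empty — 0.
  f=1, c=0: a free; 3 ways for (b,d,e) × 2^1 = 6.
  f=0, c=1: remaining (a,b,d,e) ∈ {(1,1,0,0)} — 1.
  f=0, c=0: remaining (a,b,d,e) ∈ {(1,1,1,1)} — 1.
Total: 0 + 6 + 1 + 1 = 8.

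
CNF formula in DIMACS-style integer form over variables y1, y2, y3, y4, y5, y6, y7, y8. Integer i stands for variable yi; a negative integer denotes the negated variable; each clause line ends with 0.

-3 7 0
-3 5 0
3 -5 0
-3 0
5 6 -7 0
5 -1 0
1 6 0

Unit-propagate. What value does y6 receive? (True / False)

True

(!y3) stands alone — y3 = False.
From (y3 || !y5) and y3 = False: y5 = False.
In (!y1 || y5), y5 is now false; !y1 must hold, so y1 = False.
(y1 || y6) with y1 = False leaves only y6, so y6 = True.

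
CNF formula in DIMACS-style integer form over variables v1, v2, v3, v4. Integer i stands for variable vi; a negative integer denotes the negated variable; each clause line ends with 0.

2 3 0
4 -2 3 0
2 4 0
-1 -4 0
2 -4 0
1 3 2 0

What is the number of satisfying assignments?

The models are:
  v1=0 v2=1 v3=0 v4=1
  v1=0 v2=1 v3=1 v4=0
  v1=0 v2=1 v3=1 v4=1
  v1=1 v2=1 v3=1 v4=0
That's 4 in total.

4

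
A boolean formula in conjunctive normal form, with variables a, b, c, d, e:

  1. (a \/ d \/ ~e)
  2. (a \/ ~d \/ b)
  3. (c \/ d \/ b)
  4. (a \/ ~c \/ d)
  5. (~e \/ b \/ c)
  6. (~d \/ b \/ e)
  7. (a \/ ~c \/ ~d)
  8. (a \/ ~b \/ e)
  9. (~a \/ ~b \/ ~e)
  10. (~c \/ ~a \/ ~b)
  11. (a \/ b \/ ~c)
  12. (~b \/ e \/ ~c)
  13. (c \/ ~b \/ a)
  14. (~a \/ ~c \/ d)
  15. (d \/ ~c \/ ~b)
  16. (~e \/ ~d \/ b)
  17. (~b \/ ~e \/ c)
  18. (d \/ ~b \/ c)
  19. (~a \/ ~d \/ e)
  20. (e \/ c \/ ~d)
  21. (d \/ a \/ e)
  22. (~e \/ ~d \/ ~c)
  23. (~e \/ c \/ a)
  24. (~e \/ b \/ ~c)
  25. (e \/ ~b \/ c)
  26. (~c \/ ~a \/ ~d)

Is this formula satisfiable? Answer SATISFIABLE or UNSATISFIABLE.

UNSATISFIABLE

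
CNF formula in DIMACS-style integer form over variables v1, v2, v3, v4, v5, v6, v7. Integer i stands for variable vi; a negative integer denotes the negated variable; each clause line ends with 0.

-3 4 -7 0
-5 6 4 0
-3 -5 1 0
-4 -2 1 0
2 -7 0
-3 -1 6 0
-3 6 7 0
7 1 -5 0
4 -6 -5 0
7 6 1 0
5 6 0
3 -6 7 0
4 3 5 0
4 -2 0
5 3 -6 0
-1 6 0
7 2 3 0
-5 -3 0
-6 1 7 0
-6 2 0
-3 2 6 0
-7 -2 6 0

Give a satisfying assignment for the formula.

v1=T, v2=T, v3=T, v4=T, v5=F, v6=T, v7=T

Try v1 = True.
  then v6 is forced to True.
  then v2 is forced to True.
  then v4 is forced to True.
For the remaining variables, v3 = True, v5 = False, v7 = True works.
Every clause has at least one true literal under this assignment.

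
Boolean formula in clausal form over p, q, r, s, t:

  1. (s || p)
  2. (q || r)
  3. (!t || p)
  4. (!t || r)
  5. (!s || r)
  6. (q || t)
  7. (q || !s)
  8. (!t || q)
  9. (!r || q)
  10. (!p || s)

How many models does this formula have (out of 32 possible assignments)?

3

Satisfying assignments:
  p=0 q=1 r=1 s=1 t=0
  p=1 q=1 r=1 s=1 t=0
  p=1 q=1 r=1 s=1 t=1
Count: 3.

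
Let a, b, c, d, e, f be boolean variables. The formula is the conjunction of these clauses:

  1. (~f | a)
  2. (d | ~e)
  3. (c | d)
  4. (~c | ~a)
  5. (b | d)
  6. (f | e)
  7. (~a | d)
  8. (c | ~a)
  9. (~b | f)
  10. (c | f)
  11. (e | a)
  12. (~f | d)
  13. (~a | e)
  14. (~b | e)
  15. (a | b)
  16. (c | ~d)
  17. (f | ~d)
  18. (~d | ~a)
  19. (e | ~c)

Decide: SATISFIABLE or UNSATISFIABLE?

UNSATISFIABLE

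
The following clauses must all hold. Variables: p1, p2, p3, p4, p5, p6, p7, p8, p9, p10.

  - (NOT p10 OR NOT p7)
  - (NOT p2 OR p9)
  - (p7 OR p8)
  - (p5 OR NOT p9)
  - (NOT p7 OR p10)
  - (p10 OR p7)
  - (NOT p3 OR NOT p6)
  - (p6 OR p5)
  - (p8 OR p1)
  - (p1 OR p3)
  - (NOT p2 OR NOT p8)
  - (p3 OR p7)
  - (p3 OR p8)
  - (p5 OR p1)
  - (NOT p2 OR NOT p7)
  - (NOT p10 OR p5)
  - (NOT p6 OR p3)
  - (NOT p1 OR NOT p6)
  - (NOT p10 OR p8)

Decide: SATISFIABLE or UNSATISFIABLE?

SATISFIABLE

p2 occurs only negated in the remaining clauses — set p2 = False.
p5 occurs only positively in the remaining clauses — set p5 = True.
Branch on p1: take p1 = False.
  then p8 is forced to True.
  then p3 is forced to True.
  then p6 is forced to False.
Set p7 = False and propagate.
  then p10 is forced to True.
p4, p9 are now unconstrained; take p4 = True, p9 = True.
So p1 = False, p2 = False, p3 = True, p4 = True, p5 = True, p6 = False, p7 = False, p8 = True, p9 = True, p10 = True is a satisfying assignment.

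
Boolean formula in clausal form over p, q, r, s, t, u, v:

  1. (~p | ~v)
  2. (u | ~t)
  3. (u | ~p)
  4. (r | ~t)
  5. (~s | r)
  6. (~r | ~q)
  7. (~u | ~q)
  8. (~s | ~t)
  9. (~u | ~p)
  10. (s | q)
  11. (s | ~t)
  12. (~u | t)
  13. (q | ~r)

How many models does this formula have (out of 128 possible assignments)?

2

The models are:
  p=F q=T r=F s=F t=F u=F v=F
  p=F q=T r=F s=F t=F u=F v=T
Count: 2.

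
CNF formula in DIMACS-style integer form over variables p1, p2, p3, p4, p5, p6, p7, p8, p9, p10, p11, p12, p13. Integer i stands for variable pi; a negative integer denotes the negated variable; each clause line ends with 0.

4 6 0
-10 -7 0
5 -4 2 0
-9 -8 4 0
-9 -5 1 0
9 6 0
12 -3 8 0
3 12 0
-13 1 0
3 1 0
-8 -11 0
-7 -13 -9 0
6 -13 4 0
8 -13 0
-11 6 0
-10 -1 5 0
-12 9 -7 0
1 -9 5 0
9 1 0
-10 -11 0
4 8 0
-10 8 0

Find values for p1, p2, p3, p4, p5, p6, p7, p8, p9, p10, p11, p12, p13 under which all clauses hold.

Pure literal: p6 appears only positively; assign p6 = True.
Pure literal: p7 appears only negated; assign p7 = False.
Try p1 = True.
For the remaining variables, p2 = False, p3 = True, p4 = True, p5 = True, p8 = True, p9 = True, p10 = False, p11 = False, p12 = True, p13 = False works.
Every clause has at least one true literal under this assignment.

p1=1, p2=0, p3=1, p4=1, p5=1, p6=1, p7=0, p8=1, p9=1, p10=0, p11=0, p12=1, p13=0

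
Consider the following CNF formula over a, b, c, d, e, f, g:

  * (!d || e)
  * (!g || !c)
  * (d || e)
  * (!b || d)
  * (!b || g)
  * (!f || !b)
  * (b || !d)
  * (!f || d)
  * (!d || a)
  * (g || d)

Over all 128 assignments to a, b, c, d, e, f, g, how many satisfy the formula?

3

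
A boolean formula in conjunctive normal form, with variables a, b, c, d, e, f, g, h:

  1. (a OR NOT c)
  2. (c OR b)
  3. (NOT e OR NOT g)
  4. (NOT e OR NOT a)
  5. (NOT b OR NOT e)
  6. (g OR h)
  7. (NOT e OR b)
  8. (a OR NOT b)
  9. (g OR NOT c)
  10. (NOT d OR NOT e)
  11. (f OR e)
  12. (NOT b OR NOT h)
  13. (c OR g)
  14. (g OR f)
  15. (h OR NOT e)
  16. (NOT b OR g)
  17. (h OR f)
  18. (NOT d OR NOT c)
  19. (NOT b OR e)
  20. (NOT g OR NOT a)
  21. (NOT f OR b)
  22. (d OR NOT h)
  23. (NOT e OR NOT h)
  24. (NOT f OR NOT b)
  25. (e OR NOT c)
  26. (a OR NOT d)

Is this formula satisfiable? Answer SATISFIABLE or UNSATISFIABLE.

UNSATISFIABLE

e = True:
  propagation gives g=False, a=False, c=False; an empty clause results — contradiction.
e = False:
  propagation gives f=True, b=False; an empty clause results — contradiction.
Every branch closes, so no satisfying assignment exists.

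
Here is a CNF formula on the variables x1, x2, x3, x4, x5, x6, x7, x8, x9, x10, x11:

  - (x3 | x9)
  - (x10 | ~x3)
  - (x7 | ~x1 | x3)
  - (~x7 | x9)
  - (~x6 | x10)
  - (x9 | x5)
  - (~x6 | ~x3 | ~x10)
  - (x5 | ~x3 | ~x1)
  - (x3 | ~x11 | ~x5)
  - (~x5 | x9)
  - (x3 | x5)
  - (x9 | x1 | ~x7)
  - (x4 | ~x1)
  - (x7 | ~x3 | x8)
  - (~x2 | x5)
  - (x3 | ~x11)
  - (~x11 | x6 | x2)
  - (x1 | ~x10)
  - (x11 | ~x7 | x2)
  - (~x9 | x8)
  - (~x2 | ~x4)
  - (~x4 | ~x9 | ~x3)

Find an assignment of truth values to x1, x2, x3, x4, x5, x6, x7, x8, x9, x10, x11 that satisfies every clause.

x1=0  x2=0  x3=0  x4=1  x5=1  x6=0  x7=0  x8=1  x9=1  x10=0  x11=0

Pure literal: x8 appears only positively; assign x8 = True.
Set x1 = False and propagate.
  then x10 is forced to False.
  then x3 is forced to False.
  then x9 is forced to True.
  then x6 is forced to False.
  then x5 is forced to True.
  then x11 is forced to False.
Branch on x2: take x2 = False.
  then x7 is forced to False.
x4 is now unconstrained; take x4 = True.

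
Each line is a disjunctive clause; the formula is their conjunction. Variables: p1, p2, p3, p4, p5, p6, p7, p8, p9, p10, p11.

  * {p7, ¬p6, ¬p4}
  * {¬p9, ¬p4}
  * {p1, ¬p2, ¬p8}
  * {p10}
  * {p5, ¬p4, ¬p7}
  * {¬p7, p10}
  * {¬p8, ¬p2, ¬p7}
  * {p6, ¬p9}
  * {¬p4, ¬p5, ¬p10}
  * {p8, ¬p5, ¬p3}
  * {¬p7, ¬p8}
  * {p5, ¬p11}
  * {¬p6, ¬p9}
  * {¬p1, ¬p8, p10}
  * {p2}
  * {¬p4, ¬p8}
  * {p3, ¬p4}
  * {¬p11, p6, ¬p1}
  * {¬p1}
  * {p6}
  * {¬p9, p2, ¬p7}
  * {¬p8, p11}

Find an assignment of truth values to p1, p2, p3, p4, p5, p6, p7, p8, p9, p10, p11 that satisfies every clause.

p1=F, p2=T, p3=F, p4=F, p5=T, p6=T, p7=T, p8=F, p9=F, p10=T, p11=F

(p10) is a unit clause, so p10 = True.
Unit propagation: (p2) forces p2 = True.
Unit propagation: (¬p1) forces p1 = False.
The clause (¬p8) is unit: p8 must be False.
(p6) is a unit clause, so p6 = True.
Unit propagation: (¬p9) forces p9 = False.
p4 occurs only negated in the remaining clauses — set p4 = False.
Pure literal: p11 appears only negated; assign p11 = False.
Branch on p3: take p3 = False.
p5, p7 are now unconstrained; take p5 = True, p7 = True.
Every clause has at least one true literal under this assignment.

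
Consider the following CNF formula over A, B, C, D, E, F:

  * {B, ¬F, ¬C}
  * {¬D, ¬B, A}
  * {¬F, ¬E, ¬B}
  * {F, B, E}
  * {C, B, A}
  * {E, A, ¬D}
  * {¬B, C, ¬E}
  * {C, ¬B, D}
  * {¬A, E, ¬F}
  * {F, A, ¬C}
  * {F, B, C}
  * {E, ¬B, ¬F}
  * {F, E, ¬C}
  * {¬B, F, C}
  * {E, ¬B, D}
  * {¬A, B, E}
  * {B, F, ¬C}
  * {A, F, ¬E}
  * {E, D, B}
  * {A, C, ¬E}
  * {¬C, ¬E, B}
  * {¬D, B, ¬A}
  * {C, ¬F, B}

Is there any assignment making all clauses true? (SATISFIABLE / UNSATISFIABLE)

SATISFIABLE

Set A = True and propagate.
Set B = True and propagate.
For the remaining variables, C = True, D = False, E = True, F = False works.
So A=1, B=1, C=1, D=0, E=1, F=0 is a satisfying assignment.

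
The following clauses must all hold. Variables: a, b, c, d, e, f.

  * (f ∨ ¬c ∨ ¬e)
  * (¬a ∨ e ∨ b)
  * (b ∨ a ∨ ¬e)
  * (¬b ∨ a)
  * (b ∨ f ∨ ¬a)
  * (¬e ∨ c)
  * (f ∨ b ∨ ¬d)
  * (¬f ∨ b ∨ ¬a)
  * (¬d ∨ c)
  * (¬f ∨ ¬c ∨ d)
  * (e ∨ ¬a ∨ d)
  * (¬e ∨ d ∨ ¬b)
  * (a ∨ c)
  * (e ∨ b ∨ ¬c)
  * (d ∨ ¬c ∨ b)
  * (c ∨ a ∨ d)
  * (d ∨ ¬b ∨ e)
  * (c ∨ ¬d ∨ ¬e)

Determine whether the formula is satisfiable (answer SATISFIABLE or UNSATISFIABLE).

SATISFIABLE

Branch on a: take a = True.
Set b = True and propagate.
Set c = True and propagate.
The remaining clauses are satisfied by d = True, e = False, f = False.
So a=True, b=True, c=True, d=True, e=False, f=False is a satisfying assignment.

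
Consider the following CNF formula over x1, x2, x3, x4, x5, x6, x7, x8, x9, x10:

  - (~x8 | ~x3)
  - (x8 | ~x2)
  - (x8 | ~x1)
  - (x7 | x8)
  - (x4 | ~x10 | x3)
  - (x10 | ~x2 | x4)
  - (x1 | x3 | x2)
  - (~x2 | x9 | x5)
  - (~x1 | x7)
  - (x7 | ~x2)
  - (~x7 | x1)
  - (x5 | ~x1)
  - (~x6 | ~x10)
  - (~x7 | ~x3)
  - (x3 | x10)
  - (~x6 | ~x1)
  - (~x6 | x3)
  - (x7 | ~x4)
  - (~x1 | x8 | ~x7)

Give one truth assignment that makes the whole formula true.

x1=1  x2=0  x3=0  x4=1  x5=1  x6=0  x7=1  x8=1  x9=0  x10=1

Pure literal: x5 appears only positively; assign x5 = True.
Pure literal: x6 appears only negated; assign x6 = False.
Try x1 = True.
  then x8 is forced to True.
  then x3 is forced to False.
  then x7 is forced to True.
  then x10 is forced to True.
  then x4 is forced to True.
x2, x9 are now unconstrained; take x2 = False, x9 = False.
Every clause has at least one true literal under this assignment.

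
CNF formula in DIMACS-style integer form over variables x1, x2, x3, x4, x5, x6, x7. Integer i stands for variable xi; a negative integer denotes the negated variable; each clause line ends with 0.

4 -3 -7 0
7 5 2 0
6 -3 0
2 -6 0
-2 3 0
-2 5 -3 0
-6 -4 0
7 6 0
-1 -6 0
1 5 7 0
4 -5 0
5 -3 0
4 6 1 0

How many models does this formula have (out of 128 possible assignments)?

5

The models are:
  x1=F x2=F x3=F x4=T x5=F x6=F x7=T
  x1=F x2=F x3=F x4=T x5=T x6=F x7=T
  x1=T x2=F x3=F x4=F x5=F x6=F x7=T
  x1=T x2=F x3=F x4=T x5=F x6=F x7=T
  x1=T x2=F x3=F x4=T x5=T x6=F x7=T
Count: 5.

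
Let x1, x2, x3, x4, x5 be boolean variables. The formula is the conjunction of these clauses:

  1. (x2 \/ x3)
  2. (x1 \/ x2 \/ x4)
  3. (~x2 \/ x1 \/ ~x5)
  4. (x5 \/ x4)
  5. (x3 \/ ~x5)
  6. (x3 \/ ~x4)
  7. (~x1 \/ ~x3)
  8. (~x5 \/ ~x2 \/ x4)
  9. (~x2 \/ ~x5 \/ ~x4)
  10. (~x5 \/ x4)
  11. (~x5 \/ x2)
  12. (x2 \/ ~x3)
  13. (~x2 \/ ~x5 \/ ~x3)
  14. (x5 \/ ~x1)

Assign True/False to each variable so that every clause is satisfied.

x1 = F, x2 = T, x3 = T, x4 = T, x5 = F

Try x1 = False.
Try x2 = True.
  then x5 is forced to False.
  then x4 is forced to True.
  then x3 is forced to True.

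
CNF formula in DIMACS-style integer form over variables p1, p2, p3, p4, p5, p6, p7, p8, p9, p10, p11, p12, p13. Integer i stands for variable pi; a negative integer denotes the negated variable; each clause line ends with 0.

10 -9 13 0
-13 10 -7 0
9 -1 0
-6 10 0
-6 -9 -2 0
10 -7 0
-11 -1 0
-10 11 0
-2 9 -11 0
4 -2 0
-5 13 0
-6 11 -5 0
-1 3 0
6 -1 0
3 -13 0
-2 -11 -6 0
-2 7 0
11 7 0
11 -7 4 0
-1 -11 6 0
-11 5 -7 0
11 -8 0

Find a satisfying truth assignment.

Pure literal: p1 appears only negated; assign p1 = False.
p2 occurs only negated in the remaining clauses — set p2 = False.
Branch on p3: take p3 = True.
For the remaining variables, p4 = False, p5 = False, p6 = False, p7 = False, p8 = False, p9 = True, p10 = True, p11 = True, p12 = False, p13 = True works.
Every clause has at least one true literal under this assignment.

p1=False  p2=False  p3=True  p4=False  p5=False  p6=False  p7=False  p8=False  p9=True  p10=True  p11=True  p12=False  p13=True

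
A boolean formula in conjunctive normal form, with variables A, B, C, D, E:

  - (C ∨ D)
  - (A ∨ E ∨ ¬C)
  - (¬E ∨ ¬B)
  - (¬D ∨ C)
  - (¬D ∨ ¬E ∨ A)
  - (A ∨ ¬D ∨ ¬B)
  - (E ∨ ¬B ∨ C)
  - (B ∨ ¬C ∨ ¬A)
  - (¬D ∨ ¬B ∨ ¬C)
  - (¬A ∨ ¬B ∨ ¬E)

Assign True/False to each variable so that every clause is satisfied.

Set A = False and propagate.
Try B = False.
The remaining clauses are satisfied by C = True, D = False, E = True.
Every clause has at least one true literal under this assignment.

A=False  B=False  C=True  D=False  E=True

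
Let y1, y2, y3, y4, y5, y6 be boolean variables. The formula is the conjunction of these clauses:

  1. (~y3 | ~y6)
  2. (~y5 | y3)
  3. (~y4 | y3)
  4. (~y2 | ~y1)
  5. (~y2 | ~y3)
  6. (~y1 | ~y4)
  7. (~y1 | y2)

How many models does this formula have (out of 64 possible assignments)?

The models are:
  y1=0 y2=0 y3=0 y4=0 y5=0 y6=0
  y1=0 y2=0 y3=0 y4=0 y5=0 y6=1
  y1=0 y2=0 y3=1 y4=0 y5=0 y6=0
  y1=0 y2=0 y3=1 y4=0 y5=1 y6=0
  y1=0 y2=0 y3=1 y4=1 y5=0 y6=0
  y1=0 y2=0 y3=1 y4=1 y5=1 y6=0
  y1=0 y2=1 y3=0 y4=0 y5=0 y6=0
  y1=0 y2=1 y3=0 y4=0 y5=0 y6=1
That's 8 in total.

8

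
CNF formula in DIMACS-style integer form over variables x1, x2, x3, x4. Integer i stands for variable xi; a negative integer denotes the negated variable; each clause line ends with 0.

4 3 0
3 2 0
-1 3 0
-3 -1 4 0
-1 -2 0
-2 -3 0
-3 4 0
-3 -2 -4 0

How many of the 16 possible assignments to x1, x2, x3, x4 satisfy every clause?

Satisfying assignments:
  x1=0 x2=0 x3=1 x4=1
  x1=0 x2=1 x3=0 x4=1
  x1=1 x2=0 x3=1 x4=1
Count: 3.

3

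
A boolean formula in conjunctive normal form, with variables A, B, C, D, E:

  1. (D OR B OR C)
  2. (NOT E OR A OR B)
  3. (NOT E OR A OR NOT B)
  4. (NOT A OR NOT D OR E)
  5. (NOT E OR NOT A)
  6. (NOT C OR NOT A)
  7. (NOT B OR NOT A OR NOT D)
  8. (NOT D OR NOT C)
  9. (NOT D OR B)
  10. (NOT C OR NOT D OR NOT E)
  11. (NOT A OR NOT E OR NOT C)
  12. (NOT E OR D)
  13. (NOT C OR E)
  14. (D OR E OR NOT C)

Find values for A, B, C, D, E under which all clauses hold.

Set A = True and propagate.
  then E is forced to False.
  then D is forced to False.
  then C is forced to False.
  then B is forced to True.

A=True, B=True, C=False, D=False, E=False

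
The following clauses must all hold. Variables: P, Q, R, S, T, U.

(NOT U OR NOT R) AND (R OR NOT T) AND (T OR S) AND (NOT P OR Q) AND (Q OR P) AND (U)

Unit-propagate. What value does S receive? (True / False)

Unit clause (U) sets U = True.
From (NOT U OR NOT R) and U = True: R = False.
(R OR NOT T): since R = False, the clause reduces to (NOT T). T = False.
(S OR T): since T = False, the clause reduces to (S). S = True.

True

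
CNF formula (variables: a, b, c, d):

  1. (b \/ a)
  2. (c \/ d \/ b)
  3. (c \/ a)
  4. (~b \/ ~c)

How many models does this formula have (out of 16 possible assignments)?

5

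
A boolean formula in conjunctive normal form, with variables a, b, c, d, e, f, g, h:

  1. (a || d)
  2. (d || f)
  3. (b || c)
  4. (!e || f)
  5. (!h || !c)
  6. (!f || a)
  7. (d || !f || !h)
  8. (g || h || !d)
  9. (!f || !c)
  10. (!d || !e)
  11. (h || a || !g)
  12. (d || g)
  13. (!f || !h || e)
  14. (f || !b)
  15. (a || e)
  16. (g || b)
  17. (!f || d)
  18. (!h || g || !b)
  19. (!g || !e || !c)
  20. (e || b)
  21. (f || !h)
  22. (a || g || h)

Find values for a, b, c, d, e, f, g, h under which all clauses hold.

a=1, b=1, c=0, d=1, e=0, f=1, g=1, h=0

Check each clause:
  1. (d || a) — a is true.
  2. (f || d) — d is true.
  3. (b || c) — b is true.
  4. (f || !e) — !e is true.
  5. (!c || !h) — !h is true.
  6. (!f || a) — a is true.
  7. (!f || d || !h) — !h is true.
  8. (g || !d || h) — g is true.
  9. (!c || !f) — !c is true.
  10. (!d || !e) — !e is true.
  11. (a || !g || h) — a is true.
  12. (g || d) — d is true.
  13. (e || !f || !h) — !h is true.
  14. (f || !b) — f is true.
  15. (e || a) — a is true.
  16. (g || b) — b is true.
  17. (!f || d) — d is true.
  18. (!h || !b || g) — !h is true.
  19. (!c || !g || !e) — !e is true.
  20. (e || b) — b is true.
  21. (f || !h) — !h is true.
  22. (g || a || h) — a is true.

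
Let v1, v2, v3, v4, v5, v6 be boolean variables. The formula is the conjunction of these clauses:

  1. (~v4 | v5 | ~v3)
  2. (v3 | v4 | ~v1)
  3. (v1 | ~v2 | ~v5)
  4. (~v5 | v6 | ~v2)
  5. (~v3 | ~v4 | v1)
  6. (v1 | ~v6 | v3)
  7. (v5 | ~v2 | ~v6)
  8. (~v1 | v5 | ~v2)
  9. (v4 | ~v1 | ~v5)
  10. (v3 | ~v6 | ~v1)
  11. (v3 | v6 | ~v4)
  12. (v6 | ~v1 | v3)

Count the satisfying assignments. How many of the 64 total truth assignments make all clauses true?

13

Split on v1, then v3.
  v1=T, v3=T: 5 of the 16 assignments to (v2,v4,v5,v6) work.
  v1=T, v3=F: a clause becomes empty — 0.
  v1=F, v3=T: 5 of the 16 assignments to (v2,v4,v5,v6) work.
  v1=F, v3=F: remaining (v2,v4,v5,v6) ∈ {(F,F,F,F); (F,F,T,F); (T,F,F,F)} — 3.
Total: 5 + 0 + 5 + 3 = 13.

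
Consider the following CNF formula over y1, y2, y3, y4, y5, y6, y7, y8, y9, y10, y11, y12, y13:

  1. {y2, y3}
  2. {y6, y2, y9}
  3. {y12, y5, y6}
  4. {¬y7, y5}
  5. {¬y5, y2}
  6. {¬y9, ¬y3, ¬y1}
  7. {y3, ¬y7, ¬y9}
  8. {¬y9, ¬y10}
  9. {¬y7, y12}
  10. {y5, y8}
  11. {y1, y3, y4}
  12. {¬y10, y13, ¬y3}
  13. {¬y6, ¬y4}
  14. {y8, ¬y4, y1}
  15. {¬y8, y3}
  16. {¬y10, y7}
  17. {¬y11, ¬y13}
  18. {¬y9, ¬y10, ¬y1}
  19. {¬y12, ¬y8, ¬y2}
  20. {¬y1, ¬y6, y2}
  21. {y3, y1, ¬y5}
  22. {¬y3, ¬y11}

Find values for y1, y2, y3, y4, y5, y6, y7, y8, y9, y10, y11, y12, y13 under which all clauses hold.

Pure literal: y10 appears only negated; assign y10 = False.
y11 occurs only negated in the remaining clauses — set y11 = False.
Try y1 = True.
The remaining clauses are satisfied by y2 = True, y3 = False, y4 = False, y5 = True, y6 = True, y7 = False, y8 = False, y9 = False, y12 = False, y13 = True.
Every clause has at least one true literal under this assignment.

y1 = 1, y2 = 1, y3 = 0, y4 = 0, y5 = 1, y6 = 1, y7 = 0, y8 = 0, y9 = 0, y10 = 0, y11 = 0, y12 = 0, y13 = 1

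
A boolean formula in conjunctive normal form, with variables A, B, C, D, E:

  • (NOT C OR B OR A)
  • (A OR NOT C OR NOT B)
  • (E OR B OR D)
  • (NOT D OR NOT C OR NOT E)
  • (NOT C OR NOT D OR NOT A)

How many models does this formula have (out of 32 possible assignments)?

Case analysis on C and A:
  C=T, A=T: remaining (B,D,E) ∈ {(F,F,T); (T,F,F); (T,F,T)} — 3.
  C=T, A=F: a clause becomes empty — 0.
  C=F, A=T: 7 of the 8 assignments to (B,D,E) work.
  C=F, A=F: 7 of the 8 assignments to (B,D,E) work.
Total: 3 + 0 + 7 + 7 = 17.

17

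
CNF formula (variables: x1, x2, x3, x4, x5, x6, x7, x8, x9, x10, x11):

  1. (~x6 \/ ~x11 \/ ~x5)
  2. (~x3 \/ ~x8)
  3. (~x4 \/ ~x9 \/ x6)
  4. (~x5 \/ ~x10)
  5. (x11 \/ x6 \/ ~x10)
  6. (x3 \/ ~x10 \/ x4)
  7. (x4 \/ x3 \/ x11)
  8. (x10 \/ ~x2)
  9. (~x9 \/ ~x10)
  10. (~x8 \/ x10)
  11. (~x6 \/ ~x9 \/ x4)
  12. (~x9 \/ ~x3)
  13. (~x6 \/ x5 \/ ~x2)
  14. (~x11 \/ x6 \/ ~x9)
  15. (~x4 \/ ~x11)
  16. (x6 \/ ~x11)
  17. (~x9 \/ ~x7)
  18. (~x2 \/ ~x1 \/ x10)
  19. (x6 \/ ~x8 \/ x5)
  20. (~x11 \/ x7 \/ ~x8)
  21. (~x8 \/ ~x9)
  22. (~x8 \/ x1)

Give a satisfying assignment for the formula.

x1=False, x2=False, x3=True, x4=True, x5=False, x6=True, x7=True, x8=False, x9=False, x10=False, x11=False

x2 occurs only negated in the remaining clauses — set x2 = False.
x8 occurs only negated in the remaining clauses — set x8 = False.
Set x3 = True and propagate.
  then x9 is forced to False.
Branch on x4: take x4 = True.
  then x11 is forced to False.
For the remaining variables, x1 = False, x5 = False, x6 = True, x7 = True, x10 = False works.
Every clause has at least one true literal under this assignment.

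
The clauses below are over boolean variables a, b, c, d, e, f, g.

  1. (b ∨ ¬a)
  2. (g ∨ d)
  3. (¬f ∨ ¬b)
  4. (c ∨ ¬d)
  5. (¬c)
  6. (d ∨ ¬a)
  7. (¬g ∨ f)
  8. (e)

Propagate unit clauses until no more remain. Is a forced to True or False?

(¬c) stands alone — c = False.
(¬d ∨ c): since c = False, the clause reduces to (¬d). d = False.
In (g ∨ d), d is now false; g must hold, so g = True.
In (d ∨ ¬a), d is now false; ¬a must hold, so a = False.

False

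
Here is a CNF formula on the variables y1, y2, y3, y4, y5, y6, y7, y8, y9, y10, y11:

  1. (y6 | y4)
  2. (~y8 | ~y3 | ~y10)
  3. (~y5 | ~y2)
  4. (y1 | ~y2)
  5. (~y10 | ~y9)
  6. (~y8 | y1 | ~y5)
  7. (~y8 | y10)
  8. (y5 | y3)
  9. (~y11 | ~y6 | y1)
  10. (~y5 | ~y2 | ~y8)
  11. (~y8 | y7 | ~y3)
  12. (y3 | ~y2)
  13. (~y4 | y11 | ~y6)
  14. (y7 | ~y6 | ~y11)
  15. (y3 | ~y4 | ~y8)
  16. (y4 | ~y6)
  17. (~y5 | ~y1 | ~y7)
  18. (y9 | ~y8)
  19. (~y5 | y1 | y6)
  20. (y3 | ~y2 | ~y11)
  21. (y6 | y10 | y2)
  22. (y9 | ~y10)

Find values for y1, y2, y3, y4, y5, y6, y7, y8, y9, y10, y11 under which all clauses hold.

y1=1  y2=1  y3=1  y4=1  y5=0  y6=0  y7=0  y8=0  y9=1  y10=0  y11=1

Check each clause:
  1. (y6 | y4) — y4 is true.
  2. (~y8 | ~y10 | ~y3) — ~y8 is true.
  3. (~y5 | ~y2) — ~y5 is true.
  4. (y1 | ~y2) — y1 is true.
  5. (~y9 | ~y10) — ~y10 is true.
  6. (y1 | ~y8 | ~y5) — ~y8 is true.
  7. (y10 | ~y8) — ~y8 is true.
  8. (y3 | y5) — y3 is true.
  9. (y1 | ~y11 | ~y6) — y1 is true.
  10. (~y5 | ~y2 | ~y8) — ~y8 is true.
  11. (~y3 | y7 | ~y8) — ~y8 is true.
  12. (y3 | ~y2) — y3 is true.
  13. (y11 | ~y6 | ~y4) — ~y6 is true.
  14. (~y11 | y7 | ~y6) — ~y6 is true.
  15. (y3 | ~y4 | ~y8) — ~y8 is true.
  16. (~y6 | y4) — ~y6 is true.
  17. (~y1 | ~y5 | ~y7) — ~y7 is true.
  18. (~y8 | y9) — ~y8 is true.
  19. (y1 | ~y5 | y6) — y1 is true.
  20. (y3 | ~y11 | ~y2) — y3 is true.
  21. (y6 | y10 | y2) — y2 is true.
  22. (~y10 | y9) — y9 is true.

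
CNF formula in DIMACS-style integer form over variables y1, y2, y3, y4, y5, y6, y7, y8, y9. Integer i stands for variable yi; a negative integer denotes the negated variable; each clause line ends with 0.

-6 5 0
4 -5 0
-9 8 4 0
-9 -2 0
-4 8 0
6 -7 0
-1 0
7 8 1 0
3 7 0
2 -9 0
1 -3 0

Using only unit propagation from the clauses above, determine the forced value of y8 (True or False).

True

(!y1) stands alone — y1 = False.
In (!y3 || y1), y1 is now false; !y3 must hold, so y3 = False.
(y3 || y7): since y3 = False, the clause reduces to (y7). y7 = True.
From (y6 || !y7) and y7 = True: y6 = True.
In (!y6 || y5), !y6 is now false; y5 must hold, so y5 = True.
In (y4 || !y5), !y5 is now false; y4 must hold, so y4 = True.
(!y4 || y8) with y4 = True leaves only y8, so y8 = True.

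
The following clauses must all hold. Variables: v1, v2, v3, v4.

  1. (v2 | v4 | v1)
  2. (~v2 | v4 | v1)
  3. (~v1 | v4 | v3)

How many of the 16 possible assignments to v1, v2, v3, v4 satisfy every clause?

10

Split on v1, then v4.
  v1=1, v4=1: remaining (v2,v3) ∈ {(0,0); (0,1); (1,0); (1,1)} — 4.
  v1=1, v4=0: remaining (v2,v3) ∈ {(0,1); (1,1)} — 2.
  v1=0, v4=1: remaining (v2,v3) ∈ {(0,0); (0,1); (1,0); (1,1)} — 4.
  v1=0, v4=0: a clause becomes empty — 0.
Total: 4 + 2 + 4 + 0 = 10.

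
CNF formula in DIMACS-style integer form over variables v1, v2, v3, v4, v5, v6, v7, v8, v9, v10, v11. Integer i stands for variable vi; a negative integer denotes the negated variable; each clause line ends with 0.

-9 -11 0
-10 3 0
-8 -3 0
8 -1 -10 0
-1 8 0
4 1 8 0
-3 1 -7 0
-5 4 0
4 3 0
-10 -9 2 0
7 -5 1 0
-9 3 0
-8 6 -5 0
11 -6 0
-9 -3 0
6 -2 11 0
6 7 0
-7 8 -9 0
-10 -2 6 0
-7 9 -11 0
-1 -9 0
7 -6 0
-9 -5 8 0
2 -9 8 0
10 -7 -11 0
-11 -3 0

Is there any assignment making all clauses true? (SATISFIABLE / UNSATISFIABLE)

SATISFIABLE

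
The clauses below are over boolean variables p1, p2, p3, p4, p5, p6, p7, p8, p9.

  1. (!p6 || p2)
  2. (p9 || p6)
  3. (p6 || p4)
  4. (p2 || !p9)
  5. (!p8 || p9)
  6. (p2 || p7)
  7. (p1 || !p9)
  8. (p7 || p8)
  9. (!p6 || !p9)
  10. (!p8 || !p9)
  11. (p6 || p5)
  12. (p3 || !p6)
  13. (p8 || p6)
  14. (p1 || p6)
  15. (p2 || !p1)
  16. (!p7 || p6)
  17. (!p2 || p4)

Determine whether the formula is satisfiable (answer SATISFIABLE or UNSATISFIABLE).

SATISFIABLE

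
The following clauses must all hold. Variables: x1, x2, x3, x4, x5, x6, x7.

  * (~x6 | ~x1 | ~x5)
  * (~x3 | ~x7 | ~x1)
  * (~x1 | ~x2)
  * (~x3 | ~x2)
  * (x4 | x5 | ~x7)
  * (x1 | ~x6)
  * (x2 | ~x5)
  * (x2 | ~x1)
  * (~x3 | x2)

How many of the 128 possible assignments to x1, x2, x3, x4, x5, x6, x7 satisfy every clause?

10

Case analysis on x1 and x2:
  x1=1, x2=1: a clause becomes empty — 0.
  x1=1, x2=0: a clause becomes empty — 0.
  x1=0, x2=1: 7 of the 32 assignments to (x3,x4,x5,x6,x7) work.
  x1=0, x2=0: remaining (x3,x4,x5,x6,x7) ∈ {(0,0,0,0,0); (0,1,0,0,0); (0,1,0,0,1)} — 3.
Total: 0 + 0 + 7 + 3 = 10.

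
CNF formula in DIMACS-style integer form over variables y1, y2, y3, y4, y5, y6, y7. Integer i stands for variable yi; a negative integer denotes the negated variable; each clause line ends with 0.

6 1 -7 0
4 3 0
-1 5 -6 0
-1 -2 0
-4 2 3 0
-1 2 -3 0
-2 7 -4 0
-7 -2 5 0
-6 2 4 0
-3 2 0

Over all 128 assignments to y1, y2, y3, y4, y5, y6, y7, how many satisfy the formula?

7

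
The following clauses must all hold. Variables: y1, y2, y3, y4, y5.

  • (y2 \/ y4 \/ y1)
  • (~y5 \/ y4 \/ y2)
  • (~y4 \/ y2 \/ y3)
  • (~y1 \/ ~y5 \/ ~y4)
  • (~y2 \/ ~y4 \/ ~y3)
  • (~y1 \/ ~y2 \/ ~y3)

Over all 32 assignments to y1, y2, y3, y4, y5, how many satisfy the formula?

14

Split on y2, then y4.
  y2=T, y4=T: remaining (y1,y3,y5) ∈ {(F,F,F); (F,F,T); (T,F,F)} — 3.
  y2=T, y4=F: y5 free; 3 ways for (y1,y3) × 2^1 = 6.
  y2=F, y4=T: remaining (y1,y3,y5) ∈ {(F,T,F); (F,T,T); (T,T,F)} — 3.
  y2=F, y4=F: remaining (y1,y3,y5) ∈ {(T,F,F); (T,T,F)} — 2.
Total: 3 + 6 + 3 + 2 = 14.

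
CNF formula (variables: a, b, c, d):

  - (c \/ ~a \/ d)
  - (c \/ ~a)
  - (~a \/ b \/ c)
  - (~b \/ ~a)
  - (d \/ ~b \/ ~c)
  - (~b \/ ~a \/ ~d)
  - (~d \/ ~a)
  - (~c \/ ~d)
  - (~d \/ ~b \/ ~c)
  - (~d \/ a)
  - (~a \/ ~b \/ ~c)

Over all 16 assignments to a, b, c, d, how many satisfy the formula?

4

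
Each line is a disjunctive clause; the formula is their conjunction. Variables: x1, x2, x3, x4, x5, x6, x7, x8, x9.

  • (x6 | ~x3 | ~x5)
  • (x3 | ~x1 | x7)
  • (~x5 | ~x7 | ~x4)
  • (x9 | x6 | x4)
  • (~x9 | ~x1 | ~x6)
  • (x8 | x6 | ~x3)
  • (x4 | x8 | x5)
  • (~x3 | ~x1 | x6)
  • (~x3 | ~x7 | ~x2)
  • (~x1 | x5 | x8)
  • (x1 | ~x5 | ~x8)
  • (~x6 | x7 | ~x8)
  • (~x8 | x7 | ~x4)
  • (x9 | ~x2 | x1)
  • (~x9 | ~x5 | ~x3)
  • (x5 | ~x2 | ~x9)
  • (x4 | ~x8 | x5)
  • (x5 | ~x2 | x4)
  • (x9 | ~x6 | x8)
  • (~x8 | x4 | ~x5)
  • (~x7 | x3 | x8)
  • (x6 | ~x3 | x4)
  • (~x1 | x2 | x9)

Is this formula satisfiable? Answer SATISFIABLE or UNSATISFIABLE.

Try x1 = False.
Set x2 = False and propagate.
The remaining clauses are satisfied by x3 = False, x4 = False, x5 = True, x6 = True, x7 = False, x8 = False, x9 = True.
So x1=False  x2=False  x3=False  x4=False  x5=True  x6=True  x7=False  x8=False  x9=True is a satisfying assignment.

SATISFIABLE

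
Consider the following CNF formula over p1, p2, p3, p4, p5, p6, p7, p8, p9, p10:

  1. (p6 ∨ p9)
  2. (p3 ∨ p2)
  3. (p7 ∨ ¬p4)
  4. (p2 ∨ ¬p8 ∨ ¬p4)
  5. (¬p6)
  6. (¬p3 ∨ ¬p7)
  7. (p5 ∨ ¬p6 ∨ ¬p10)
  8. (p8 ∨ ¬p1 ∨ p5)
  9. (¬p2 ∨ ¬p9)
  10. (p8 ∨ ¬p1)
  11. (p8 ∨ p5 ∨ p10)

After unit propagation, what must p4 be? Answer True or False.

False

(¬p6) is a unit clause: p6 = False.
In (p9 ∨ p6), p6 is now false; p9 must hold, so p9 = True.
In (¬p2 ∨ ¬p9), ¬p9 is now false; ¬p2 must hold, so p2 = False.
In (p2 ∨ p3), p2 is now false; p3 must hold, so p3 = True.
From (¬p7 ∨ ¬p3) and p3 = True: p7 = False.
From (¬p4 ∨ p7) and p7 = False: p4 = False.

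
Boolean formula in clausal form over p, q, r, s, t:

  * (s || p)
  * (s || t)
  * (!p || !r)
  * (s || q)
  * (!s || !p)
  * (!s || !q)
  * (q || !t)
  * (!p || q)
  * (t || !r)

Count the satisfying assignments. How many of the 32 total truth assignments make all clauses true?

The models are:
  p=0 q=0 r=0 s=1 t=0
  p=1 q=1 r=0 s=0 t=1
That's 2 in total.

2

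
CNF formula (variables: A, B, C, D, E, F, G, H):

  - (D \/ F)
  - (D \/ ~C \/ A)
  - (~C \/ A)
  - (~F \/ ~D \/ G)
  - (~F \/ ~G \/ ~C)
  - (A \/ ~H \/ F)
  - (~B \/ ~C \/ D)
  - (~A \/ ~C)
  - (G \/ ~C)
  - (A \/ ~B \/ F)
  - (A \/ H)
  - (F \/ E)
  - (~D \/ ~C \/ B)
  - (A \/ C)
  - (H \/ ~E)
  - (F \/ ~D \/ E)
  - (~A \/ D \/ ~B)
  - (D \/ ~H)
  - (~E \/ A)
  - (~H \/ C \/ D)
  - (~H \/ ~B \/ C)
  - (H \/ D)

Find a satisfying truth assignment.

A = 1, B = 0, C = 0, D = 1, E = 0, F = 1, G = 1, H = 1

Branch on A: take A = True.
  then C is forced to False.
Try B = False.
Branch on D: take D = True.
The remaining clauses are satisfied by E = False, F = True, G = True, H = True.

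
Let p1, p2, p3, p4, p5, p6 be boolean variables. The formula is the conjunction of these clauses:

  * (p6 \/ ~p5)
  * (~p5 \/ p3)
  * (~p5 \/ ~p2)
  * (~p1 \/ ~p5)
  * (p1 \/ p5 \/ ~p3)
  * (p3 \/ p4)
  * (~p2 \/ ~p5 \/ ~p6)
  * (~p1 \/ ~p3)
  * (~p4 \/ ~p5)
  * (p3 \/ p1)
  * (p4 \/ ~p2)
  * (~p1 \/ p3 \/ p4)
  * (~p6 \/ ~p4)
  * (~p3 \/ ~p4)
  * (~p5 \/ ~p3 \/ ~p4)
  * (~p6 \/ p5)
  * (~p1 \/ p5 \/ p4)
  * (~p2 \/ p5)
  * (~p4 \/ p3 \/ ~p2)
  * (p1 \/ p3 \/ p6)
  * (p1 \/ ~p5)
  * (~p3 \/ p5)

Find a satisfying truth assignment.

p1=T, p2=F, p3=F, p4=T, p5=F, p6=F

Check each clause:
  1. (~p5 \/ p6) — ~p5 is true.
  2. (p3 \/ ~p5) — ~p5 is true.
  3. (~p2 \/ ~p5) — ~p5 is true.
  4. (~p1 \/ ~p5) — ~p5 is true.
  5. (p5 \/ p1 \/ ~p3) — p1 is true.
  6. (p4 \/ p3) — p4 is true.
  7. (~p2 \/ ~p5 \/ ~p6) — ~p6 is true.
  8. (~p3 \/ ~p1) — ~p3 is true.
  9. (~p5 \/ ~p4) — ~p5 is true.
  10. (p1 \/ p3) — p1 is true.
  11. (p4 \/ ~p2) — p4 is true.
  12. (p4 \/ p3 \/ ~p1) — p4 is true.
  13. (~p6 \/ ~p4) — ~p6 is true.
  14. (~p3 \/ ~p4) — ~p3 is true.
  15. (~p4 \/ ~p3 \/ ~p5) — ~p5 is true.
  16. (~p6 \/ p5) — ~p6 is true.
  17. (~p1 \/ p4 \/ p5) — p4 is true.
  18. (p5 \/ ~p2) — ~p2 is true.
  19. (~p4 \/ p3 \/ ~p2) — ~p2 is true.
  20. (p3 \/ p1 \/ p6) — p1 is true.
  21. (p1 \/ ~p5) — p1 is true.
  22. (p5 \/ ~p3) — ~p3 is true.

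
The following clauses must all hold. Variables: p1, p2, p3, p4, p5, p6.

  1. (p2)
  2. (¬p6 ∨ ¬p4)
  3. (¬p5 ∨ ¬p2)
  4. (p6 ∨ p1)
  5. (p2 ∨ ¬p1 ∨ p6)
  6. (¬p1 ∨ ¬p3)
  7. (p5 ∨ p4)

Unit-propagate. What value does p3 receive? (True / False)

Unit clause (p2) sets p2 = True.
From (¬p2 ∨ ¬p5) and p2 = True: p5 = False.
From (p5 ∨ p4) and p5 = False: p4 = True.
From (¬p6 ∨ ¬p4) and p4 = True: p6 = False.
(p6 ∨ p1) with p6 = False leaves only p1, so p1 = True.
From (¬p1 ∨ ¬p3) and p1 = True: p3 = False.

False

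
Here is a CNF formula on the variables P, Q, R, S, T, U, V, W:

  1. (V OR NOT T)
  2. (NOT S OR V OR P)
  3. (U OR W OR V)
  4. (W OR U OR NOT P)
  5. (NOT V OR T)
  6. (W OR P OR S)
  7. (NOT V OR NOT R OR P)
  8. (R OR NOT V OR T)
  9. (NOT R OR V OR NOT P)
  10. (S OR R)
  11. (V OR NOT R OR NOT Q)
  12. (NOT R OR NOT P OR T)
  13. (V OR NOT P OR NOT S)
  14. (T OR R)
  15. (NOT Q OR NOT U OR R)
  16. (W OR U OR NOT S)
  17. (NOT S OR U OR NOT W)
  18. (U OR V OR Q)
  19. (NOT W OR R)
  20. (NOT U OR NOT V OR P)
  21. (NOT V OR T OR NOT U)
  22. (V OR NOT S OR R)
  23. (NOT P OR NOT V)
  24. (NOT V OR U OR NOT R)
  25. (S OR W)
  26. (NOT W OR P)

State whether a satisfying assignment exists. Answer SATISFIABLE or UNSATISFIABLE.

UNSATISFIABLE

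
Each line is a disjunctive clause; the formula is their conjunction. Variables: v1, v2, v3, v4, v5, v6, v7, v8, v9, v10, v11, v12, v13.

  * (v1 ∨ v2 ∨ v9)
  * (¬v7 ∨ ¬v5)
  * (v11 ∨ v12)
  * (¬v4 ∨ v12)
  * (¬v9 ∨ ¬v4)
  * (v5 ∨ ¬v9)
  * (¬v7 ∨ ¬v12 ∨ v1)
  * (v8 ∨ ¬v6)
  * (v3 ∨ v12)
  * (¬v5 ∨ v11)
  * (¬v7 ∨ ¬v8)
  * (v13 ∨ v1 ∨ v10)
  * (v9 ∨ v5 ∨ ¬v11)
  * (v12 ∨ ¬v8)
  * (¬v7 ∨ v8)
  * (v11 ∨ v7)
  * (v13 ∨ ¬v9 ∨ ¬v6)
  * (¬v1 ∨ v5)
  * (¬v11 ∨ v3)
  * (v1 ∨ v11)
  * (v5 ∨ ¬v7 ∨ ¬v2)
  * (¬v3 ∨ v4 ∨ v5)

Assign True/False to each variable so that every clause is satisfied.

v1 = True, v2 = True, v3 = True, v4 = False, v5 = True, v6 = False, v7 = False, v8 = False, v9 = False, v10 = True, v11 = True, v12 = True, v13 = True

v6 occurs only negated in the remaining clauses — set v6 = False.
Pure literal: v10 appears only positively; assign v10 = True.
Branch on v1: take v1 = True.
  then v5 is forced to True.
  then v7 is forced to False.
  then v11 is forced to True.
  then v3 is forced to True.
Try v4 = False.
Branch on v8: take v8 = False.
v2, v9, v12, v13 are now unconstrained; take v2 = True, v9 = False, v12 = True, v13 = True.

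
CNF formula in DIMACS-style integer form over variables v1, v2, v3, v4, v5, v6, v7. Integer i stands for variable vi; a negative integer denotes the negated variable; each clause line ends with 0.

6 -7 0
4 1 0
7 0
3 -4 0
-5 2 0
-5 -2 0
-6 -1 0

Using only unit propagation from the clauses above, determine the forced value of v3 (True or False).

Unit clause (v7) sets v7 = True.
(!v7 || v6) with v7 = True leaves only v6, so v6 = True.
In (!v6 || !v1), !v6 is now false; !v1 must hold, so v1 = False.
(v1 || v4): since v1 = False, the clause reduces to (v4). v4 = True.
(!v4 || v3) with v4 = True leaves only v3, so v3 = True.

True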